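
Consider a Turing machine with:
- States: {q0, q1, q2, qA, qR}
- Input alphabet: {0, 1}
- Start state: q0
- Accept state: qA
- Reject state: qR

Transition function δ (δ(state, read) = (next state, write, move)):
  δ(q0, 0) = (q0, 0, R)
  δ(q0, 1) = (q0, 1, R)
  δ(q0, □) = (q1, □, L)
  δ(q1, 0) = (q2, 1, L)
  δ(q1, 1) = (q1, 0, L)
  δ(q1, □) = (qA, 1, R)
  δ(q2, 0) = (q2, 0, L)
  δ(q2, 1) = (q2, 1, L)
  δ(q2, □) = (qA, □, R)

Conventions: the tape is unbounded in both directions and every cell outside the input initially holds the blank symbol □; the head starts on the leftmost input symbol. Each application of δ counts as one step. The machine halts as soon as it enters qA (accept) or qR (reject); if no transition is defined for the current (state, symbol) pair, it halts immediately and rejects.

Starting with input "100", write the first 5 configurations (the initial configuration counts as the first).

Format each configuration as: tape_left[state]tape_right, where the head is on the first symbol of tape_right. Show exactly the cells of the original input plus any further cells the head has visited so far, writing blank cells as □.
Step 0: [q0]100 (head at position 0)
Step 1: δ(q0, 1) = (q0, 1, R)  ⊢  1[q0]00 (head at position 1)
Step 2: δ(q0, 0) = (q0, 0, R)  ⊢  10[q0]0 (head at position 2)
Step 3: δ(q0, 0) = (q0, 0, R)  ⊢  100[q0]□ (head at position 3)
Step 4: δ(q0, □) = (q1, □, L)  ⊢  10[q1]0□ (head at position 2)

Final answer: [q0]100 ⊢ 1[q0]00 ⊢ 10[q0]0 ⊢ 100[q0]□ ⊢ 10[q1]0□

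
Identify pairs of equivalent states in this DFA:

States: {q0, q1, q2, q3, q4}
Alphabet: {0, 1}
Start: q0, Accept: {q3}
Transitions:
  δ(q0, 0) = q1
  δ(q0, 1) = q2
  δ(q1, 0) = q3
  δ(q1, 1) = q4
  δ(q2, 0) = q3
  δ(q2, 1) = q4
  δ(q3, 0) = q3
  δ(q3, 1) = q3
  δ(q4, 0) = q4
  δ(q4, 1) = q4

Using the table-filling algorithm:
Round 0 – mark pairs where exactly one state is accepting: (q0,q3), (q1,q3), (q2,q3), (q3,q4)
Round 1 – newly marked: (q0,q1) [on 0: q1 vs q3, already marked]; (q0,q2) [on 0: q1 vs q3, already marked]; (q1,q4) [on 0: q3 vs q4, already marked]; (q2,q4) [on 0: q3 vs q4, already marked]
Round 2 – newly marked: (q0,q4) [on 0: q1 vs q4, already marked]
No further pairs can be marked.
(q1, q2) unmarked: δ(q1,0)=q3, δ(q2,0)=q3; δ(q1,1)=q4, δ(q2,1)=q4 → equivalent
Equivalent pairs: (q1, q2)

Final answer: Equivalent pairs: (q1, q2)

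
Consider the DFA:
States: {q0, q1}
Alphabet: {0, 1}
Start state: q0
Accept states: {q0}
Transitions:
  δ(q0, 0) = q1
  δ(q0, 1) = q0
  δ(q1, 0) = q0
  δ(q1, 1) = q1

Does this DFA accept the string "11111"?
Processing string "11111":
  q0 --1--> q0
  q0 --1--> q0
  q0 --1--> q0
  q0 --1--> q0
  q0 --1--> q0
Final state: q0
Accept states: {q0}
q0 is an accept state, so the string is accepted.

Final answer: Yes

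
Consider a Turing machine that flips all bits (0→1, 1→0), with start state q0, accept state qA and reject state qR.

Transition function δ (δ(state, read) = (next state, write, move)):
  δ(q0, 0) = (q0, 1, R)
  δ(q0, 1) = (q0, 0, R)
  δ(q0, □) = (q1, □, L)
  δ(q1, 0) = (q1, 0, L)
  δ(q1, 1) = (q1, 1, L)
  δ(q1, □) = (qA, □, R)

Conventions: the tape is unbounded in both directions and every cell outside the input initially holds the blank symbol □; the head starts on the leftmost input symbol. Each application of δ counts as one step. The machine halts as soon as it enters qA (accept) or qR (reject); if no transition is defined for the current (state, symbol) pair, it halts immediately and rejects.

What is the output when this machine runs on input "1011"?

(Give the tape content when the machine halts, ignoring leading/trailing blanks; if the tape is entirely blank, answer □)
Step 0: [q0]1011 (head at position 0)
Step 1: δ(q0, 1) = (q0, 0, R)  ⊢  0[q0]011 (head at position 1)
Step 2: δ(q0, 0) = (q0, 1, R)  ⊢  01[q0]11 (head at position 2)
Step 3: δ(q0, 1) = (q0, 0, R)  ⊢  010[q0]1 (head at position 3)
Step 4: δ(q0, 1) = (q0, 0, R)  ⊢  0100[q0]□ (head at position 4)
Step 5: δ(q0, □) = (q1, □, L)  ⊢  010[q1]0□ (head at position 3)
Step 6: δ(q1, 0) = (q1, 0, L)  ⊢  01[q1]00□ (head at position 2)
Step 7: δ(q1, 0) = (q1, 0, L)  ⊢  0[q1]100□ (head at position 1)
Step 8: δ(q1, 1) = (q1, 1, L)  ⊢  [q1]0100□ (head at position 0)
Step 9: δ(q1, 0) = (q1, 0, L)  ⊢  [q1]□0100□ (head at position -1)
Step 10: δ(q1, □) = (qA, □, R)  ⊢  □[qA]0100□ (head at position 0)
The machine is in qA, so it halts and accepts.
Tape content when halted (ignoring surrounding blanks): 0100

Final answer: Output: 0100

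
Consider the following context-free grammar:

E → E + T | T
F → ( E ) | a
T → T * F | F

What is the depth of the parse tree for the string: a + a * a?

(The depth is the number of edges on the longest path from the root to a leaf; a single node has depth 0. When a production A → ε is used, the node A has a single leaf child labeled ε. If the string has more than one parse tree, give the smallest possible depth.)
The grammar is unambiguous; the parse tree of a + a * a is:
E → E + T at the root (depth 0).
  Left E (depth 1) → T (2) → F (3) → a (4).
  Right T (depth 1) → T * F; that T (2) → F (3) → a (4); F (2) → a (3).
The longest root-to-leaf paths have 4 edges.
Depth = 4.

Final answer: 4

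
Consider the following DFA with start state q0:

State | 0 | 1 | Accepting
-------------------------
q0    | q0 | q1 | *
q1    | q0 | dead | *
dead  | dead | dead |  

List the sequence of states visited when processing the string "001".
q0 → q0 → q0 → q1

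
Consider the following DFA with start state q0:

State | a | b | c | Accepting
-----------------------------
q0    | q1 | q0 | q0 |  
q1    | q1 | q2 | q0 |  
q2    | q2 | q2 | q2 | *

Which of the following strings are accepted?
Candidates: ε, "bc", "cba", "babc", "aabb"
ε: q0; q0 is not accepting → rejected
"bc": q0 → q0 → q0; q0 is not accepting → rejected
"cba": q0 → q0 → q0 → q1; q1 is not accepting → rejected
"babc": q0 → q0 → q1 → q2 → q2; q2 is accepting → accepted
"aabb": q0 → q1 → q1 → q2 → q2; q2 is accepting → accepted

Final answer: "babc", "aabb"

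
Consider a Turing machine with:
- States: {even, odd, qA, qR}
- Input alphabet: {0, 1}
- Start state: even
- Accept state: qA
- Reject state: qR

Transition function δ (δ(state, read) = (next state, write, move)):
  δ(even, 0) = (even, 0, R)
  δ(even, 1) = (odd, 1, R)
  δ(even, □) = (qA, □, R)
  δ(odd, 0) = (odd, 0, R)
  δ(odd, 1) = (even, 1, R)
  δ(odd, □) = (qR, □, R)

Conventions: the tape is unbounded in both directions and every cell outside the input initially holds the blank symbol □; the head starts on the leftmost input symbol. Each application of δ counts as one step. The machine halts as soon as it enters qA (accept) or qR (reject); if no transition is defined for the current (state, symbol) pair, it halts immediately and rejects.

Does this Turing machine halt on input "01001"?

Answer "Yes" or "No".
Step 0: [even]01001 (head at position 0)
Step 1: δ(even, 0) = (even, 0, R)  ⊢  0[even]1001 (head at position 1)
Step 2: δ(even, 1) = (odd, 1, R)  ⊢  01[odd]001 (head at position 2)
Step 3: δ(odd, 0) = (odd, 0, R)  ⊢  010[odd]01 (head at position 3)
Step 4: δ(odd, 0) = (odd, 0, R)  ⊢  0100[odd]1 (head at position 4)
Step 5: δ(odd, 1) = (even, 1, R)  ⊢  01001[even]□ (head at position 5)
Step 6: δ(even, □) = (qA, □, R)  ⊢  01001□[qA]□ (head at position 6)
The machine is in qA, so it halts and accepts.
It halts after 6 steps.

Final answer: Yes - halts after 6 steps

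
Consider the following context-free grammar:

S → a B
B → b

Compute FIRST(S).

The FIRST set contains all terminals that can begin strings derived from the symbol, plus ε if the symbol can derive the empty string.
S has the single production S → a B, whose right-hand side begins with the terminal a. So FIRST(S) = {a}.

Final answer: {a}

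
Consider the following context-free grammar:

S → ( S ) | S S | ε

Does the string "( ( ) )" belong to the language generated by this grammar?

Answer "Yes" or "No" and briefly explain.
A derivation exists: S ⇒ ( S ) ⇒ ( ( S ) ) ⇒ ( ( ) ) (using S → ( S ) twice, then S → ε).

Final answer: Yes - a valid derivation exists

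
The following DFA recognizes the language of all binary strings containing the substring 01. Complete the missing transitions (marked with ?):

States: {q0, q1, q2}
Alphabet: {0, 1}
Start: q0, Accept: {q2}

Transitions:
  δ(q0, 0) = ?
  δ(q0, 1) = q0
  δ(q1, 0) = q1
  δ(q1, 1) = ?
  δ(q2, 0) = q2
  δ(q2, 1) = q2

What each state remembers (consistent with the given transitions and accept states):
  q0: 01 not seen yet and the last symbol was not 0
  q1: 01 not seen yet and the last symbol was 0
  q2: the substring 01 has already been seen
Filling in the missing entries:
  δ(q0, 0): in q0 (01 not seen yet and the last symbol was not 0), after reading 0 we have: 01 not seen yet and the last symbol was 0 → q1
  δ(q1, 1): in q1 (01 not seen yet and the last symbol was 0), after reading 1 we have: the substring 01 has already been seen → q2

Final answer: δ(q0, 0) = q1; δ(q1, 1) = q2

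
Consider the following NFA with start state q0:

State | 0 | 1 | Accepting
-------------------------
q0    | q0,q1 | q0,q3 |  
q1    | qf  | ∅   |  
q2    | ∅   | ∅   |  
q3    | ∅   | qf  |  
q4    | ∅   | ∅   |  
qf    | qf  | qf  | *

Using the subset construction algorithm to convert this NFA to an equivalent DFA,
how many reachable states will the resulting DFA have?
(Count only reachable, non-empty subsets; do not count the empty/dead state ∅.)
Start subset: {q0}
{q0}: on 0 → {q0, q1}, on 1 → {q0, q3}
{q0, q1}: on 0 → {q0, q1, qf}, on 1 → {q0, q3}
{q0, q3}: on 0 → {q0, q1}, on 1 → {q0, q3, qf}
{q0, q1, qf}: on 0 → {q0, q1, qf}, on 1 → {q0, q3, qf}
{q0, q3, qf}: on 0 → {q0, q1, qf}, on 1 → {q0, q3, qf}
Reachable non-empty subsets: {q0}, {q0, q1}, {q0, q3}, {q0, q1, qf}, {q0, q3, qf} — 5 in total.

Final answer: 5 states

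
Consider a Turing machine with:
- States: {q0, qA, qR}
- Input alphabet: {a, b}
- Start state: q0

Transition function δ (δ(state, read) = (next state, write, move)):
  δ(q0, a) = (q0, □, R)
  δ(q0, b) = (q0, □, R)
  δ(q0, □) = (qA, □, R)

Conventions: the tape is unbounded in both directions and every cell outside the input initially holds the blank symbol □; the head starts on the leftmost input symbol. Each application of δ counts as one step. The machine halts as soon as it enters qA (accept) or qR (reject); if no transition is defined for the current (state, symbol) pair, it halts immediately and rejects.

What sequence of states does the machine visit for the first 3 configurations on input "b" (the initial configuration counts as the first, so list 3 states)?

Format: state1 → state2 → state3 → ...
Step 0: [q0]b (head at position 0)
Step 1: δ(q0, b) = (q0, □, R)  ⊢  □[q0]□ (head at position 1)
Step 2: δ(q0, □) = (qA, □, R)  ⊢  □□[qA]□ (head at position 2)
Reading off the states of these 3 configurations: q0 → q0 → qA

Final answer: q0 → q0 → qA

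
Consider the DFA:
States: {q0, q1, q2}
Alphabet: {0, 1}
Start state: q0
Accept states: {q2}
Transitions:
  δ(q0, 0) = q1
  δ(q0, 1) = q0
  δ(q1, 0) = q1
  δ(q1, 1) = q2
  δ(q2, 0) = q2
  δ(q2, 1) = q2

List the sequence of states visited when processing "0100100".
Starting at q0
Read '0': q0 -> q1
Read '1': q1 -> q2
Read '0': q2 -> q2
Read '0': q2 -> q2
Read '1': q2 -> q2
Read '0': q2 -> q2
Read '0': q2 -> q2

Final answer: q0 -> q1 -> q2 -> q2 -> q2 -> q2 -> q2 -> q2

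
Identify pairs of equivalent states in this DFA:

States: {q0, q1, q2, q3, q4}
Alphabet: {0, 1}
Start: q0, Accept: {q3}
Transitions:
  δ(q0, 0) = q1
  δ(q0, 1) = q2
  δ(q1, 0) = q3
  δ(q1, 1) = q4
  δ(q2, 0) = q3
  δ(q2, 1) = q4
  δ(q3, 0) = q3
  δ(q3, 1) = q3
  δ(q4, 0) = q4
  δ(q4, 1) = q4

Using the table-filling algorithm:
Round 0 – mark pairs where exactly one state is accepting: (q0,q3), (q1,q3), (q2,q3), (q3,q4)
Round 1 – newly marked: (q0,q1) [on 0: q1 vs q3, already marked]; (q0,q2) [on 0: q1 vs q3, already marked]; (q1,q4) [on 0: q3 vs q4, already marked]; (q2,q4) [on 0: q3 vs q4, already marked]
Round 2 – newly marked: (q0,q4) [on 0: q1 vs q4, already marked]
No further pairs can be marked.
(q1, q2) unmarked: δ(q1,0)=q3, δ(q2,0)=q3; δ(q1,1)=q4, δ(q2,1)=q4 → equivalent
Equivalent pairs: (q1, q2)

Final answer: Equivalent pairs: (q1, q2)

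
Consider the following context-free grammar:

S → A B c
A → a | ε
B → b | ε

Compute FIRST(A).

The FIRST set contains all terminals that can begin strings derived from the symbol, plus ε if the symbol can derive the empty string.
A → a contributes a; A → ε makes A nullable, contributing ε. FIRST(A) = {a, ε}.

Final answer: {a, ε}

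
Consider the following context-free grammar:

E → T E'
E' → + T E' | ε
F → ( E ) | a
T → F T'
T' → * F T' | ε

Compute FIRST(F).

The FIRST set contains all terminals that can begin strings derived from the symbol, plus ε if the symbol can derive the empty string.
FIRST(F): F → ( E ) contributes '(' and F → a contributes 'a', so FIRST(F) = {(, a}. F is not nullable.

Final answer: {(, a}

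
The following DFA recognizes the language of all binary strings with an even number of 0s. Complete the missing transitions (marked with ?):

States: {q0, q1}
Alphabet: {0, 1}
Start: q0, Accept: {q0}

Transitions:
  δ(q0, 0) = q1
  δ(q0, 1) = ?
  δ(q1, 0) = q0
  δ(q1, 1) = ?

What each state remembers (consistent with the given transitions and accept states):
  q0: an even number of 0s has been read so far
  q1: an odd number of 0s has been read so far
Filling in the missing entries:
  δ(q0, 1): in q0 (an even number of 0s has been read so far), after reading 1 we have: an even number of 0s has been read so far → q0
  δ(q1, 1): in q1 (an odd number of 0s has been read so far), after reading 1 we have: an odd number of 0s has been read so far → q1

Final answer: δ(q0, 1) = q0; δ(q1, 1) = q1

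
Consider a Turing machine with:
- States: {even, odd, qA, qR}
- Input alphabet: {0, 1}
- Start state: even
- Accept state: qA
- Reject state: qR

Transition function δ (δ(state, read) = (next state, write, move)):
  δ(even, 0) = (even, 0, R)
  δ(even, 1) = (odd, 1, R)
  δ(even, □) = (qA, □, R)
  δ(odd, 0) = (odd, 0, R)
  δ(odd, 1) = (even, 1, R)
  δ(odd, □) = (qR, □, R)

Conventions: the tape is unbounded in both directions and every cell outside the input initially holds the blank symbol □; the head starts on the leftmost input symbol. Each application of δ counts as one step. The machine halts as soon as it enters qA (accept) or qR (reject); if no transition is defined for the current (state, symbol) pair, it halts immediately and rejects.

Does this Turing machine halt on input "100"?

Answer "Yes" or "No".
Step 0: [even]100 (head at position 0)
Step 1: δ(even, 1) = (odd, 1, R)  ⊢  1[odd]00 (head at position 1)
Step 2: δ(odd, 0) = (odd, 0, R)  ⊢  10[odd]0 (head at position 2)
Step 3: δ(odd, 0) = (odd, 0, R)  ⊢  100[odd]□ (head at position 3)
Step 4: δ(odd, □) = (qR, □, R)  ⊢  100□[qR]□ (head at position 4)
The machine is in qR, so it halts and rejects.
It halts after 4 steps.

Final answer: Yes - halts after 4 steps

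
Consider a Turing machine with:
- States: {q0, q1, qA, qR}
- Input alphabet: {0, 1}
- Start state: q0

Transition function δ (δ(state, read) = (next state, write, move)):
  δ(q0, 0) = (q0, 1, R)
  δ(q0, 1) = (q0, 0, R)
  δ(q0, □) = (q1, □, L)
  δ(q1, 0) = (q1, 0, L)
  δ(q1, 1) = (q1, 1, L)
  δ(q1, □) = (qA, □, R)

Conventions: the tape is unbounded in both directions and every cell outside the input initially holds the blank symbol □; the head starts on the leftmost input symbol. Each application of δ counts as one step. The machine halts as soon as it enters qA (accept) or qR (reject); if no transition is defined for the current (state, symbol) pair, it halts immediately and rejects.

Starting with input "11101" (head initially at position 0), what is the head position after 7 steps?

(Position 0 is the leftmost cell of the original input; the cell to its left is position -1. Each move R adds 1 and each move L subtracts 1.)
Step 0: [q0]11101 (head at position 0)
Step 1: δ(q0, 1) = (q0, 0, R)  ⊢  0[q0]1101 (head at position 1)
Step 2: δ(q0, 1) = (q0, 0, R)  ⊢  00[q0]101 (head at position 2)
Step 3: δ(q0, 1) = (q0, 0, R)  ⊢  000[q0]01 (head at position 3)
Step 4: δ(q0, 0) = (q0, 1, R)  ⊢  0001[q0]1 (head at position 4)
Step 5: δ(q0, 1) = (q0, 0, R)  ⊢  00010[q0]□ (head at position 5)
Step 6: δ(q0, □) = (q1, □, L)  ⊢  0001[q1]0□ (head at position 4)
Step 7: δ(q1, 0) = (q1, 0, L)  ⊢  000[q1]10□ (head at position 3)
Head position after 7 steps: 3

Final answer: Position 3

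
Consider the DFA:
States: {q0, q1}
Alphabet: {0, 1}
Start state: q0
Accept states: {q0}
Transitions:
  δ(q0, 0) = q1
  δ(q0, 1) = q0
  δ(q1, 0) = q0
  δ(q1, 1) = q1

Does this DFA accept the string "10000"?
Processing string "10000":
  q0 --1--> q0
  q0 --0--> q1
  q1 --0--> q0
  q0 --0--> q1
  q1 --0--> q0
Final state: q0
Accept states: {q0}
q0 is an accept state, so the string is accepted.

Final answer: Yes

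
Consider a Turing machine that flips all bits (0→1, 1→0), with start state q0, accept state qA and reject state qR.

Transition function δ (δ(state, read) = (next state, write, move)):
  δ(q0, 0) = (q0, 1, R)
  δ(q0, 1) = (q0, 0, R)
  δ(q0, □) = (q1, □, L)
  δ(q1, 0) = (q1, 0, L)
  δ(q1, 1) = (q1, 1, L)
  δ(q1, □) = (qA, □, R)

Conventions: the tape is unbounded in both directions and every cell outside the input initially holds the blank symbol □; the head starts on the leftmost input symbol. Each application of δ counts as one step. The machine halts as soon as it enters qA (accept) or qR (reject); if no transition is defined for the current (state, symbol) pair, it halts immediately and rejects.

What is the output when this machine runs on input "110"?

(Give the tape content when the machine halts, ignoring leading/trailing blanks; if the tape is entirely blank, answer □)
Step 0: [q0]110 (head at position 0)
Step 1: δ(q0, 1) = (q0, 0, R)  ⊢  0[q0]10 (head at position 1)
Step 2: δ(q0, 1) = (q0, 0, R)  ⊢  00[q0]0 (head at position 2)
Step 3: δ(q0, 0) = (q0, 1, R)  ⊢  001[q0]□ (head at position 3)
Step 4: δ(q0, □) = (q1, □, L)  ⊢  00[q1]1□ (head at position 2)
Step 5: δ(q1, 1) = (q1, 1, L)  ⊢  0[q1]01□ (head at position 1)
Step 6: δ(q1, 0) = (q1, 0, L)  ⊢  [q1]001□ (head at position 0)
Step 7: δ(q1, 0) = (q1, 0, L)  ⊢  [q1]□001□ (head at position -1)
Step 8: δ(q1, □) = (qA, □, R)  ⊢  □[qA]001□ (head at position 0)
The machine is in qA, so it halts and accepts.
Tape content when halted (ignoring surrounding blanks): 001

Final answer: Output: 001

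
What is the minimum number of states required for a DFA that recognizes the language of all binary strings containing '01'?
Language: binary strings containing '01'
Lower bound (Myhill–Nerode): the prefixes ε, 0, 01 are pairwise distinguishable:
  ε vs 01: suffix ε distinguishes them (ε is rejected, 01 is accepted)
  0 vs 01: suffix ε distinguishes them (0 is rejected, 01 is accepted)
  ε vs 0: suffix 1 distinguishes them (ε·1 = 1 is rejected, 0·1 = 01 is accepted)
So any DFA needs at least 3 states.
Upper bound: a DFA with 3 states exists (one state per class above: 'no progress', 'last symbol 0', and 'seen 01' (accepting sink)).
Minimum states: 3

Final answer: 3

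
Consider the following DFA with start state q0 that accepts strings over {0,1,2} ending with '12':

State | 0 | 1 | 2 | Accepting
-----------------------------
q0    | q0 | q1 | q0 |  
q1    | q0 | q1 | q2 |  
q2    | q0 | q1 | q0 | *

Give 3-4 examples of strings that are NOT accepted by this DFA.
Any strings that end in a non-accepting state work; for example:
"200": q0 → q0 → q0 → q0; q0 is not accepting → rejected
"202": q0 → q0 → q0 → q0; q0 is not accepting → rejected
"211": q0 → q0 → q1 → q1; q1 is not accepting → rejected
"2201": q0 → q0 → q0 → q0 → q1; q1 is not accepting → rejected

Final answer: "200", "202", "211", "2201"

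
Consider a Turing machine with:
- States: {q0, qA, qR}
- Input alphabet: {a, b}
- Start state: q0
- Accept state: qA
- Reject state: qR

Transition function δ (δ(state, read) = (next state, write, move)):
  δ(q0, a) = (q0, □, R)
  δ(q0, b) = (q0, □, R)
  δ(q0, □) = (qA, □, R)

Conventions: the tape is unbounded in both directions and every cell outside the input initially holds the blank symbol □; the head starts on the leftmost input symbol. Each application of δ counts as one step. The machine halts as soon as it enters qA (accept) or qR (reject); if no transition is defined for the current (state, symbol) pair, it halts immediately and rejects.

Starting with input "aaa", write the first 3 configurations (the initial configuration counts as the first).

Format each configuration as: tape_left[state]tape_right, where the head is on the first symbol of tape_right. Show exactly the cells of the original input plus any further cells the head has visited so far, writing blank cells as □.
Step 0: [q0]aaa (head at position 0)
Step 1: δ(q0, a) = (q0, □, R)  ⊢  □[q0]aa (head at position 1)
Step 2: δ(q0, a) = (q0, □, R)  ⊢  □□[q0]a (head at position 2)

Final answer: [q0]aaa ⊢ □[q0]aa ⊢ □□[q0]a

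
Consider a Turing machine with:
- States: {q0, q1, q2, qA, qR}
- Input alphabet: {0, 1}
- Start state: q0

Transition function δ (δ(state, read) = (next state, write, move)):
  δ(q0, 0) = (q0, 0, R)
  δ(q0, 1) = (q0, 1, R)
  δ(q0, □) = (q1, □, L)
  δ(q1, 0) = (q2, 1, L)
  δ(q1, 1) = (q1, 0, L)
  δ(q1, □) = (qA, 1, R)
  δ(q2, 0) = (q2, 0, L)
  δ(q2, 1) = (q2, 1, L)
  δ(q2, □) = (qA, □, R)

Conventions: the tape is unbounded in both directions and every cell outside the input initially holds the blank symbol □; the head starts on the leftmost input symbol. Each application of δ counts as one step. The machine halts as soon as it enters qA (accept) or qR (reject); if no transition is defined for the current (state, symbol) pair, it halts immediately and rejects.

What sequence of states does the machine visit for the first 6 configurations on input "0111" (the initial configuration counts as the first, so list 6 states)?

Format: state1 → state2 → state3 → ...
Step 0: [q0]0111 (head at position 0)
Step 1: δ(q0, 0) = (q0, 0, R)  ⊢  0[q0]111 (head at position 1)
Step 2: δ(q0, 1) = (q0, 1, R)  ⊢  01[q0]11 (head at position 2)
Step 3: δ(q0, 1) = (q0, 1, R)  ⊢  011[q0]1 (head at position 3)
Step 4: δ(q0, 1) = (q0, 1, R)  ⊢  0111[q0]□ (head at position 4)
Step 5: δ(q0, □) = (q1, □, L)  ⊢  011[q1]1□ (head at position 3)
Reading off the states of these 6 configurations: q0 → q0 → q0 → q0 → q0 → q1

Final answer: q0 → q0 → q0 → q0 → q0 → q1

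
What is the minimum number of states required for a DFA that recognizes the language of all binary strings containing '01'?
Language: binary strings containing '01'
Lower bound (Myhill–Nerode): the prefixes ε, 0, 01 are pairwise distinguishable:
  ε vs 01: suffix ε distinguishes them (ε is rejected, 01 is accepted)
  0 vs 01: suffix ε distinguishes them (0 is rejected, 01 is accepted)
  ε vs 0: suffix 1 distinguishes them (ε·1 = 1 is rejected, 0·1 = 01 is accepted)
So any DFA needs at least 3 states.
Upper bound: a DFA with 3 states exists (one state per class above: 'no progress', 'last symbol 0', and 'seen 01' (accepting sink)).
Minimum states: 3

Final answer: 3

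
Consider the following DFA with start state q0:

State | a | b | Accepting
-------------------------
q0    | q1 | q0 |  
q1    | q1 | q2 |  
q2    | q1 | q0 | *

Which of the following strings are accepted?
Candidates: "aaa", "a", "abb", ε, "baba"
"aaa": q0 → q1 → q1 → q1; q1 is not accepting → rejected
"a": q0 → q1; q1 is not accepting → rejected
"abb": q0 → q1 → q2 → q0; q0 is not accepting → rejected
ε: q0; q0 is not accepting → rejected
"baba": q0 → q0 → q1 → q2 → q1; q1 is not accepting → rejected

Final answer: None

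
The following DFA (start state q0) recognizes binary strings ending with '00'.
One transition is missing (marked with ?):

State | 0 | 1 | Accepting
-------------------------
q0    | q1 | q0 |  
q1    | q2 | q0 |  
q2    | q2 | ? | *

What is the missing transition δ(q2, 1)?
q0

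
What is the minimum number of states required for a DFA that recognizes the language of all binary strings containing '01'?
Language: binary strings containing '01'
Lower bound (Myhill–Nerode): the prefixes ε, 0, 01 are pairwise distinguishable:
  ε vs 01: suffix ε distinguishes them (ε is rejected, 01 is accepted)
  0 vs 01: suffix ε distinguishes them (0 is rejected, 01 is accepted)
  ε vs 0: suffix 1 distinguishes them (ε·1 = 1 is rejected, 0·1 = 01 is accepted)
So any DFA needs at least 3 states.
Upper bound: a DFA with 3 states exists (one state per class above: 'no progress', 'last symbol 0', and 'seen 01' (accepting sink)).
Minimum states: 3

Final answer: 3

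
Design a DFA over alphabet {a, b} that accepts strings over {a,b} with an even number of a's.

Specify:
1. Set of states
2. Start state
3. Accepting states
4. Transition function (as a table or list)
One valid DFA (any DFA recognizing the same language is acceptable):
States: {q0, q1}
Start: q0
Accepting: {q0}
Transitions (accepting states marked with *):
State | a | b | Accepting
-------------------------
q0    | q1 | q0 | *
q1    | q0 | q1 |  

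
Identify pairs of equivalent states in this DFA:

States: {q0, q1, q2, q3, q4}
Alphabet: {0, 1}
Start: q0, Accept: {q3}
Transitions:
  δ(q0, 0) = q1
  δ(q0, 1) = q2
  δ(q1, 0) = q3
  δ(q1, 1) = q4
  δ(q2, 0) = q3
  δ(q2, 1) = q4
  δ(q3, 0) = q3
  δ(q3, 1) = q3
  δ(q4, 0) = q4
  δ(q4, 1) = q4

Using the table-filling algorithm:
Round 0 – mark pairs where exactly one state is accepting: (q0,q3), (q1,q3), (q2,q3), (q3,q4)
Round 1 – newly marked: (q0,q1) [on 0: q1 vs q3, already marked]; (q0,q2) [on 0: q1 vs q3, already marked]; (q1,q4) [on 0: q3 vs q4, already marked]; (q2,q4) [on 0: q3 vs q4, already marked]
Round 2 – newly marked: (q0,q4) [on 0: q1 vs q4, already marked]
No further pairs can be marked.
(q1, q2) unmarked: δ(q1,0)=q3, δ(q2,0)=q3; δ(q1,1)=q4, δ(q2,1)=q4 → equivalent
Equivalent pairs: (q1, q2)

Final answer: Equivalent pairs: (q1, q2)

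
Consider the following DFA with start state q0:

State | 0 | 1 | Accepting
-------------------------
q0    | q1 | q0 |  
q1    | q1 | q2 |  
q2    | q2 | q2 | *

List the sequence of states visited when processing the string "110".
q0 → q0 → q0 → q1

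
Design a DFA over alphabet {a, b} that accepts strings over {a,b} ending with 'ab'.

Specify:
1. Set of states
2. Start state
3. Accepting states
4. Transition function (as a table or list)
One valid DFA (any DFA recognizing the same language is acceptable):
States: {q0, q1, q2}
Start: q0
Accepting: {q2}
Transitions (accepting states marked with *):
State | a | b | Accepting
-------------------------
q0    | q1 | q0 |  
q1    | q1 | q2 |  
q2    | q1 | q0 | *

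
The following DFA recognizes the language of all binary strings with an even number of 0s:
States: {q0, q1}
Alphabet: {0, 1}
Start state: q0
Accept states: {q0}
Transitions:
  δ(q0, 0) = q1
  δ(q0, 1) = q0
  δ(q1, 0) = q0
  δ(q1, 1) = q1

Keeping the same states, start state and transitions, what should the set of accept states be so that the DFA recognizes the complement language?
The DFA is complete (every state has a transition on every symbol), so the complement
is recognized by the same DFA with accepting and non-accepting states swapped.
Original accept states: {q0}
Complement accept states = All states - Original accept states
= {q0, q1} - {q0}
= {q1}
Complement language: strings with an ODD number of 0s

Final answer: {q1}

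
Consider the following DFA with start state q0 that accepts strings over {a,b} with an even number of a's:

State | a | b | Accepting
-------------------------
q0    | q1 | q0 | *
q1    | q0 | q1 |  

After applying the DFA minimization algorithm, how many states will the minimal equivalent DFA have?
All 2 states are reachable from q0, so none can be removed as unreachable.
Table-filling: first mark every (accepting, non-accepting) pair as distinguishable (accepting: {q0}; non-accepting: {q1}).
Every pair of states is distinguishable, so the DFA is already minimal.
Equivalence classes: {q0}, {q1} → 2 states.

Final answer: 2 states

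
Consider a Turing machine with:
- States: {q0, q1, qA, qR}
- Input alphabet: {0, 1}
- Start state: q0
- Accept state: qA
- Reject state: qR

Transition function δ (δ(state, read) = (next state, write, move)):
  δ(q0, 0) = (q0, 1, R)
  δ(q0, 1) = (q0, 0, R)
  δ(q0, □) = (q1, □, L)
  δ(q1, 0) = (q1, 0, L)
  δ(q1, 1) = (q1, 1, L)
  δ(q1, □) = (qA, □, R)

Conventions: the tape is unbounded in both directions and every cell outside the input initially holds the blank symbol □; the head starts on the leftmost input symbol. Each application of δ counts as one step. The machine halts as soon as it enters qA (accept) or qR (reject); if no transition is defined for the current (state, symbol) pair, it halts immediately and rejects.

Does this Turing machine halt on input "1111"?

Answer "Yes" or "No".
Step 0: [q0]1111 (head at position 0)
Step 1: δ(q0, 1) = (q0, 0, R)  ⊢  0[q0]111 (head at position 1)
Step 2: δ(q0, 1) = (q0, 0, R)  ⊢  00[q0]11 (head at position 2)
Step 3: δ(q0, 1) = (q0, 0, R)  ⊢  000[q0]1 (head at position 3)
Step 4: δ(q0, 1) = (q0, 0, R)  ⊢  0000[q0]□ (head at position 4)
Step 5: δ(q0, □) = (q1, □, L)  ⊢  000[q1]0□ (head at position 3)
Step 6: δ(q1, 0) = (q1, 0, L)  ⊢  00[q1]00□ (head at position 2)
Step 7: δ(q1, 0) = (q1, 0, L)  ⊢  0[q1]000□ (head at position 1)
Step 8: δ(q1, 0) = (q1, 0, L)  ⊢  [q1]0000□ (head at position 0)
Step 9: δ(q1, 0) = (q1, 0, L)  ⊢  [q1]□0000□ (head at position -1)
Step 10: δ(q1, □) = (qA, □, R)  ⊢  □[qA]0000□ (head at position 0)
The machine is in qA, so it halts and accepts.
It halts after 10 steps.

Final answer: Yes - halts after 10 steps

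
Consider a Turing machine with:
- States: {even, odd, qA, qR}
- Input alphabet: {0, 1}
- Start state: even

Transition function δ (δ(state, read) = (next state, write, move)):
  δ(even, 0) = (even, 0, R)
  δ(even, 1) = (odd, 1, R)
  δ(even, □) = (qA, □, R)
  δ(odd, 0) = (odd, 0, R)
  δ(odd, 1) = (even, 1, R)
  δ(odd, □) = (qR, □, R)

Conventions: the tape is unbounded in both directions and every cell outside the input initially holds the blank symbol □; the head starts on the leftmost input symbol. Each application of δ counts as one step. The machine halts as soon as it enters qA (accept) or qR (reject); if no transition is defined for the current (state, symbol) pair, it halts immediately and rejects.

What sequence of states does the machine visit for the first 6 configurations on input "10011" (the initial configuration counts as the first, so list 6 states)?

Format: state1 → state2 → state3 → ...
Step 0: [even]10011 (head at position 0)
Step 1: δ(even, 1) = (odd, 1, R)  ⊢  1[odd]0011 (head at position 1)
Step 2: δ(odd, 0) = (odd, 0, R)  ⊢  10[odd]011 (head at position 2)
Step 3: δ(odd, 0) = (odd, 0, R)  ⊢  100[odd]11 (head at position 3)
Step 4: δ(odd, 1) = (even, 1, R)  ⊢  1001[even]1 (head at position 4)
Step 5: δ(even, 1) = (odd, 1, R)  ⊢  10011[odd]□ (head at position 5)
Reading off the states of these 6 configurations: even → odd → odd → odd → even → odd

Final answer: even → odd → odd → odd → even → odd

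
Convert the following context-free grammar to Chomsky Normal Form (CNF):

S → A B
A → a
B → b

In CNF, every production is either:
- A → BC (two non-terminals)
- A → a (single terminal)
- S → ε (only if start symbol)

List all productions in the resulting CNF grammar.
The grammar has no ε-productions or unit productions to eliminate.
S → A B is already in CNF (two non-terminals) – keep it.
A → a is already in CNF (single terminal) – keep it.
B → b is already in CNF (single terminal) – keep it.
Resulting CNF grammar (3 productions): A → a; B → b; S → A B

Final answer: A → a; B → b; S → A B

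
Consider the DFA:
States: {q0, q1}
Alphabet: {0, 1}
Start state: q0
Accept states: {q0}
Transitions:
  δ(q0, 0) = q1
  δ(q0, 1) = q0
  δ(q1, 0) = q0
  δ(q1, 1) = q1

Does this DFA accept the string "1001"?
Processing string "1001":
  q0 --1--> q0
  q0 --0--> q1
  q1 --0--> q0
  q0 --1--> q0
Final state: q0
Accept states: {q0}
q0 is an accept state, so the string is accepted.

Final answer: Yes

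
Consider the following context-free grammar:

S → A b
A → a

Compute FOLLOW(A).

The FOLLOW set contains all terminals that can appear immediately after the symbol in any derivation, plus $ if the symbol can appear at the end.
A occurs only in S → A b, where it is immediately followed by the terminal b. So FOLLOW(A) = {b}.

Final answer: {b}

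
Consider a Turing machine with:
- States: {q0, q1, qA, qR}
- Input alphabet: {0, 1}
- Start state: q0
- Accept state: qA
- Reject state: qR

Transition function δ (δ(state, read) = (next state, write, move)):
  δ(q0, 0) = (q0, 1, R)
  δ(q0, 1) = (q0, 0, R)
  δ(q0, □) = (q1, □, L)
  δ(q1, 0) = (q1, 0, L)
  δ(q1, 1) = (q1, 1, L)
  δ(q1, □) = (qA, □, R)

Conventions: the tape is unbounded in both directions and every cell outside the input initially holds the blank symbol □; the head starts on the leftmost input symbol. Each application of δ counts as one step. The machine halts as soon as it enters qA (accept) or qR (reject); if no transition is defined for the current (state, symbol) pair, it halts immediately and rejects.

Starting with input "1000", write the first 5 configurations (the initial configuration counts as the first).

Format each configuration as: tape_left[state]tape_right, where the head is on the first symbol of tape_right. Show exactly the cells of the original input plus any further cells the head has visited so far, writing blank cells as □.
Step 0: [q0]1000 (head at position 0)
Step 1: δ(q0, 1) = (q0, 0, R)  ⊢  0[q0]000 (head at position 1)
Step 2: δ(q0, 0) = (q0, 1, R)  ⊢  01[q0]00 (head at position 2)
Step 3: δ(q0, 0) = (q0, 1, R)  ⊢  011[q0]0 (head at position 3)
Step 4: δ(q0, 0) = (q0, 1, R)  ⊢  0111[q0]□ (head at position 4)

Final answer: [q0]1000 ⊢ 0[q0]000 ⊢ 01[q0]00 ⊢ 011[q0]0 ⊢ 0111[q0]□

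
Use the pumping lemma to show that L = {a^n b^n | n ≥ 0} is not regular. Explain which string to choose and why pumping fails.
Language: L = {a^n b^n | n ≥ 0} (equal numbers of a's followed by b's)
Step 1: Assume for contradiction that L is regular, with pumping length p.
Step 2: Choose s = a^p b^p. Then s ∈ L (it has p a's followed by p b's) and |s| ≥ p.
Step 3: Consider any decomposition s = xyz with |xy| ≤ p and |y| > 0. Since |xy| ≤ p and the first p symbols of s are all a's, y = a^k for some k with 1 ≤ k ≤ p.
Step 4: Pumping up (i = 2): xy²z = a^(p+k) b^p, which has more a's than b's, so xy²z ∉ L.
This contradicts the pumping lemma, so L is not regular.

Final answer: Choose s = a^p b^p. Since |xy| ≤ p, y = a^k with k ≥ 1. Then xy²z = a^(p+k) b^p ∉ L.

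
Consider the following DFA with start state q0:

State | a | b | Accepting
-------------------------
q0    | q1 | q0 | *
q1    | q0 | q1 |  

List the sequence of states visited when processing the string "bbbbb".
q0 → q0 → q0 → q0 → q0 → q0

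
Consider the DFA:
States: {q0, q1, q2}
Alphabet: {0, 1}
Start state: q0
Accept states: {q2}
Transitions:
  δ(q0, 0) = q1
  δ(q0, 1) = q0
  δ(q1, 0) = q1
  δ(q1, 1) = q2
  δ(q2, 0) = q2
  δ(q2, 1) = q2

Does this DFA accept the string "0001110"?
Processing string "0001110":
  q0 --0--> q1
  q1 --0--> q1
  q1 --0--> q1
  q1 --1--> q2
  q2 --1--> q2
  q2 --1--> q2
  q2 --0--> q2
Final state: q2
Accept states: {q2}
q2 is an accept state, so the string is accepted.

Final answer: Yes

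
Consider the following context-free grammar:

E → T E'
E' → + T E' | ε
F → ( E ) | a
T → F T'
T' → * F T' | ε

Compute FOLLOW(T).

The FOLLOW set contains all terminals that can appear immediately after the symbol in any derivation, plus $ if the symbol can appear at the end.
Useful FIRST sets: FIRST(E') = {+, ε}, FIRST(T') = {*, ε} (both E' and T' are nullable).
FOLLOW(E): E is the start symbol → $; E appears in F → ( E ) followed by ')' → FOLLOW(E) = {), $}.
FOLLOW(E'): E' appears at the right end of E → T E' and of E' → + T E', so FOLLOW(E') ⊇ FOLLOW(E) (the second occurrence adds nothing new). FOLLOW(E') = {), $}.
FOLLOW(T): in E → T E' and E' → + T E', T is followed by E': add FIRST(E') minus ε = {+}; since E' is nullable, also add FOLLOW(E) and FOLLOW(E') = {), $}. FOLLOW(T) = {+, ), $}.

Final answer: {$, ), +}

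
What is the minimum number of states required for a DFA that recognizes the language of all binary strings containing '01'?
Language: binary strings containing '01'
Lower bound (Myhill–Nerode): the prefixes ε, 0, 01 are pairwise distinguishable:
  ε vs 01: suffix ε distinguishes them (ε is rejected, 01 is accepted)
  0 vs 01: suffix ε distinguishes them (0 is rejected, 01 is accepted)
  ε vs 0: suffix 1 distinguishes them (ε·1 = 1 is rejected, 0·1 = 01 is accepted)
So any DFA needs at least 3 states.
Upper bound: a DFA with 3 states exists (one state per class above: 'no progress', 'last symbol 0', and 'seen 01' (accepting sink)).
Minimum states: 3

Final answer: 3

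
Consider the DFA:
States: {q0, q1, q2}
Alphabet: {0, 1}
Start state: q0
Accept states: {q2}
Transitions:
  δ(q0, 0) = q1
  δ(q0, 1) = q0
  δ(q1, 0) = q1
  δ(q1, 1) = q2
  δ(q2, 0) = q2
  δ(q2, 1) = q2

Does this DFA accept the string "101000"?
Processing string "101000":
  q0 --1--> q0
  q0 --0--> q1
  q1 --1--> q2
  q2 --0--> q2
  q2 --0--> q2
  q2 --0--> q2
Final state: q2
Accept states: {q2}
q2 is an accept state, so the string is accepted.

Final answer: Yes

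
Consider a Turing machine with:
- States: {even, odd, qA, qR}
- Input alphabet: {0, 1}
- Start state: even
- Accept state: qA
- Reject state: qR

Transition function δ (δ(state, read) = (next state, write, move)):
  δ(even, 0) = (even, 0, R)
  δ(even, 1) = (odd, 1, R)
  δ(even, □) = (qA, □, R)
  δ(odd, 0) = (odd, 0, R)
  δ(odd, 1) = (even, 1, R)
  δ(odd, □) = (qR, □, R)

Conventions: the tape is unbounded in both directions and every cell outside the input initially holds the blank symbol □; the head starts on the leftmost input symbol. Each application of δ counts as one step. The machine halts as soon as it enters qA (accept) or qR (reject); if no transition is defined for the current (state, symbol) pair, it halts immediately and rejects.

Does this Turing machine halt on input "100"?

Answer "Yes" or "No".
Step 0: [even]100 (head at position 0)
Step 1: δ(even, 1) = (odd, 1, R)  ⊢  1[odd]00 (head at position 1)
Step 2: δ(odd, 0) = (odd, 0, R)  ⊢  10[odd]0 (head at position 2)
Step 3: δ(odd, 0) = (odd, 0, R)  ⊢  100[odd]□ (head at position 3)
Step 4: δ(odd, □) = (qR, □, R)  ⊢  100□[qR]□ (head at position 4)
The machine is in qR, so it halts and rejects.
It halts after 4 steps.

Final answer: Yes - halts after 4 steps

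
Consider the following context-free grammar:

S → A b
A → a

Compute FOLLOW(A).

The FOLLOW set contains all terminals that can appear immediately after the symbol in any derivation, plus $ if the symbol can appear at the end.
A occurs only in S → A b, where it is immediately followed by the terminal b. So FOLLOW(A) = {b}.

Final answer: {b}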